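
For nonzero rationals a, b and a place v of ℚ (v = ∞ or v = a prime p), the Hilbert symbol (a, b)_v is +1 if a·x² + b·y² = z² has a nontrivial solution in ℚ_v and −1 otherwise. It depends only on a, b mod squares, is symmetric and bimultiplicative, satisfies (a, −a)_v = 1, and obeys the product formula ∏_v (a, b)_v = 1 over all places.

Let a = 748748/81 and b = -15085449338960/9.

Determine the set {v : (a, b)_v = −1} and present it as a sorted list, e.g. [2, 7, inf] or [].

[2, 5, 11, 17, 19, 29]

(a, b) ≡ (1547, -393965) mod (ℚ^×)²; places V = {2, 3, 5, 7, 11, 13, 17, 19, 29, ∞}.
(a,b)_29: α=0, u≡15; β=1, v≡25 (mod 29); (15|29)=-1, (25|29)=+1; sign (−1)^0·-1^1·+1^0 = -1.
(a,b)_∞: sgn(1547)=+, sgn(-393965)=−, so +1.
(a,b)_3: α=-4, u≡2; β=-2, v≡1 (mod 3); (2|3)=-1, (1|3)=+1; sign (−1)^0·-1^-2·+1^-4 = +1.
(a,b)_2: α=2, β=4; u≡3, v≡3 (mod 8); ε(u)ε(v)=1·1, αω(v)=2·1, βω(u)=4·1; sum ≡ 1  ⇒  -1.
(a,b)_13: α=1, u≡2; β=3, v≡6 (mod 13); (2|13)=-1, (6|13)=-1; sign (−1)^0·-1^3·-1^1 = +1.
(a,b)_11: α=2, u≡7; β=1, v≡4 (mod 11); (7|11)=-1, (4|11)=+1; sign (−1)^0·-1^1·+1^2 = -1.
(a,b)_7: α=1, u≡1; β=2, v≡4 (mod 7); (1|7)=+1, (4|7)=+1; sign (−1)^0·+1^2·+1^1 = +1.
(a,b)_5: α=0, u≡3; β=1, v≡2 (mod 5); (3|5)=-1, (2|5)=-1; sign (−1)^0·-1^1·-1^0 = -1.
(a,b)_19: α=0, u≡3; β=1, v≡14 (mod 19); (3|19)=-1, (14|19)=-1; sign (−1)^0·-1^1·-1^0 = -1.
(a,b)_17: α=1, u≡5; β=2, v≡11 (mod 17); (5|17)=-1, (11|17)=-1; sign (−1)^0·-1^2·-1^1 = -1.
|Ram(1547, -393965)| = 6, even; anisotropic at {2, 5, 11, 17, 19, 29}.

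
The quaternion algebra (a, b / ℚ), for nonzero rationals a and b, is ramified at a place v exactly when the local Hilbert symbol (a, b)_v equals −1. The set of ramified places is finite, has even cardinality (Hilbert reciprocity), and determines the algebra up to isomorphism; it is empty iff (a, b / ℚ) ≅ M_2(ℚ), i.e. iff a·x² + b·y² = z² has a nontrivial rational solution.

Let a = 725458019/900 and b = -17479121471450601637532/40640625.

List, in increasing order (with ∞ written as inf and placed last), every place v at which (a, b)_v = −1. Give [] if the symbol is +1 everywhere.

(a, b) ≡ (11891, -23) mod (ℚ^×)²; places V = {2, 3, 5, 11, 13, 17, 19, 23, 47, ∞}.
(a,b)_∞: sgn(11891)=+, sgn(-23)=−, so +1.
(a,b)_23: α=1, u≡17; β=3, v≡15 (mod 23); (17|23)=-1, (15|23)=-1; sign (−1)^1·-1^3·-1^1 = -1.
(a,b)_2: α=-2, β=2; u≡3, v≡1 (mod 8); ε(u)ε(v)=1·0, αω(v)=-2·0, βω(u)=2·1; sum ≡ 0  ⇒  +1.
(a,b)_11: α=1, u≡1; β=2, v≡7 (mod 11); (1|11)=+1, (7|11)=-1; sign (−1)^0·+1^2·-1^1 = -1.
(a,b)_5: α=-2, u≡4; β=-6, v≡3 (mod 5); (4|5)=+1, (3|5)=-1; sign (−1)^0·+1^-6·-1^-2 = +1.
(a,b)_3: α=-2, u≡2; β=-2, v≡1 (mod 3); (2|3)=-1, (1|3)=+1; sign (−1)^0·-1^-2·+1^-2 = +1.
(a,b)_13: α=2, u≡4; β=4, v≡10 (mod 13); (4|13)=+1, (10|13)=+1; sign (−1)^0·+1^4·+1^2 = +1.
(a,b)_19: α=2, u≡9; β=6, v≡14 (mod 19); (9|19)=+1, (14|19)=-1; sign (−1)^0·+1^6·-1^2 = +1.
(a,b)_47: α=1, u≡1; β=2, v≡25 (mod 47); (1|47)=+1, (25|47)=+1; sign (−1)^0·+1^2·+1^1 = +1.
(a,b)_17: α=0, u≡15; β=-2, v≡7 (mod 17); (15|17)=+1, (7|17)=-1; sign (−1)^0·+1^-2·-1^0 = +1.
Ram(11891, -23) = {11, 23}; no ℚ_11-point on the conic.

[11, 23]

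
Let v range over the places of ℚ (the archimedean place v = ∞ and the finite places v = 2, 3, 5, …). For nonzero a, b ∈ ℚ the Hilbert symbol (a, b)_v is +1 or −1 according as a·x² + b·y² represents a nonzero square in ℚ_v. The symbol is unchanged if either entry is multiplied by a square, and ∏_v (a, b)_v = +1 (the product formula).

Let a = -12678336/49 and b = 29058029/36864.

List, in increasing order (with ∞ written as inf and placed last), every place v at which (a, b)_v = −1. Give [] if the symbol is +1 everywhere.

[3, 11]

(a, b) ≡ (-22011, 29) mod (ℚ^×)²; places V = {2, 3, 7, 11, 13, 23, 29, ∞}.
(a,b)_23: α=1, u≡3; β=0, v≡2 (mod 23); (3|23)=+1, (2|23)=+1; sign (−1)^0·+1^0·+1^1 = +1.
(a,b)_∞: sgn(-22011)=−, sgn(29)=+, so +1.
(a,b)_7: α=-2, u≡1; β=2, v≡1 (mod 7); (1|7)=+1, (1|7)=+1; sign (−1)^0·+1^2·+1^-2 = +1.
(a,b)_2: α=6, β=-12; u≡5, v≡5 (mod 8); ε(u)ε(v)=0·0, αω(v)=6·1, βω(u)=-12·1; sum ≡ 0  ⇒  +1.
(a,b)_11: α=1, u≡3; β=2, v≡10 (mod 11); (3|11)=+1, (10|11)=-1; sign (−1)^0·+1^2·-1^1 = -1.
(a,b)_29: α=1, u≡1; β=1, v≡16 (mod 29); (1|29)=+1, (16|29)=+1; sign (−1)^0·+1^1·+1^1 = +1.
(a,b)_13: α=0, u≡7; β=2, v≡9 (mod 13); (7|13)=-1, (9|13)=+1; sign (−1)^0·-1^2·+1^0 = +1.
(a,b)_3: α=3, u≡1; β=-2, v≡2 (mod 3); (1|3)=+1, (2|3)=-1; sign (−1)^0·+1^-2·-1^3 = -1.
Ram(-22011, 29) = {3, 11}; no ℚ_3-point on the conic.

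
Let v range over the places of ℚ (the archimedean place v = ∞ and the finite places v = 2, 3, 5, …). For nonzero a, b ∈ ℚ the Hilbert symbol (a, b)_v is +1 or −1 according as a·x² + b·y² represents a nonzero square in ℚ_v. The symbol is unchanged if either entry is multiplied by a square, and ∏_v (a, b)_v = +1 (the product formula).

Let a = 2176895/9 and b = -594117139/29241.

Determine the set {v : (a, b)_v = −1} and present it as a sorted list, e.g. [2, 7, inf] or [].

[7, 11, 17, 31]

(a, b) ≡ (1295, -40579) mod (ℚ^×)²; places V = {2, 3, 5, 7, 11, 17, 19, 31, 37, 41, ∞}.
(a,b)_7: α=1, u≡5; β=1, v≡5 (mod 7); (5|7)=-1, (5|7)=-1; sign (−1)^1·-1^1·-1^1 = -1.
(a,b)_11: α=0, u≡8; β=5, v≡6 (mod 11); (8|11)=-1, (6|11)=-1; sign (−1)^0·-1^5·-1^0 = -1.
(a,b)_41: α=2, u≡30; β=0, v≡26 (mod 41); (30|41)=-1, (26|41)=-1; sign (−1)^0·-1^0·-1^2 = +1.
(a,b)_2: α=0, β=0; u≡7, v≡5 (mod 8); ε(u)ε(v)=1·0, αω(v)=0·1, βω(u)=0·0; sum ≡ 0  ⇒  +1.
(a,b)_31: α=0, u≡29; β=1, v≡27 (mod 31); (29|31)=-1, (27|31)=-1; sign (−1)^0·-1^1·-1^0 = -1.
(a,b)_3: α=-2, u≡2; β=-4, v≡2 (mod 3); (2|3)=-1, (2|3)=-1; sign (−1)^0·-1^-4·-1^-2 = +1.
(a,b)_17: α=0, u≡5; β=1, v≡6 (mod 17); (5|17)=-1, (6|17)=-1; sign (−1)^0·-1^1·-1^0 = -1.
(a,b)_∞: sgn(1295)=+, sgn(-40579)=−, so +1.
(a,b)_5: α=1, u≡1; β=0, v≡1 (mod 5); (1|5)=+1, (1|5)=+1; sign (−1)^0·+1^0·+1^1 = +1.
(a,b)_37: α=1, u≡17; β=0, v≡27 (mod 37); (17|37)=-1, (27|37)=+1; sign (−1)^0·-1^0·+1^1 = +1.
(a,b)_19: α=0, u≡3; β=-2, v≡11 (mod 19); (3|19)=-1, (11|19)=+1; sign (−1)^0·-1^-2·+1^0 = +1.
Ram(1295, -40579) = {7, 11, 17, 31}; no ℚ_7-point on the conic.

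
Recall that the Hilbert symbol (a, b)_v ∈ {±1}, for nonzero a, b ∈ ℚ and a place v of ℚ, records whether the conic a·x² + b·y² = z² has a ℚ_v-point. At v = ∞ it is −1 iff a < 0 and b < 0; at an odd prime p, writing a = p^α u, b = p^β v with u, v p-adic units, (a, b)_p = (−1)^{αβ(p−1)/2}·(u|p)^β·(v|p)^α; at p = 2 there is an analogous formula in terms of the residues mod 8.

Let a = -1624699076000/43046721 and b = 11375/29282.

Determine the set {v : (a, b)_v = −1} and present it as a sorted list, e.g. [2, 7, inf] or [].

[11, 13]

(a, b) ≡ (-10010, 910) mod (ℚ^×)²; places V = {2, 3, 5, 7, 11, 13, ∞}.
(a,b)_13: α=3, u≡1; β=1, v≡5 (mod 13); (1|13)=+1, (5|13)=-1; sign (−1)^0·+1^1·-1^3 = -1.
(a,b)_5: α=3, u≡2; β=3, v≡3 (mod 5); (2|5)=-1, (3|5)=-1; sign (−1)^0·-1^3·-1^3 = +1.
(a,b)_∞: sgn(-10010)=−, sgn(910)=+, so +1.
(a,b)_7: α=5, u≡3; β=1, v≡1 (mod 7); (3|7)=-1, (1|7)=+1; sign (−1)^1·-1^1·+1^5 = +1.
(a,b)_2: α=5, β=-1; u≡3, v≡7 (mod 8); ε(u)ε(v)=1·1, αω(v)=5·0, βω(u)=-1·1; sum ≡ 0  ⇒  +1.
(a,b)_3: α=-16, u≡1; β=0, v≡1 (mod 3); (1|3)=+1, (1|3)=+1; sign (−1)^0·+1^0·+1^-16 = +1.
(a,b)_11: α=1, u≡4; β=-4, v≡6 (mod 11); (4|11)=+1, (6|11)=-1; sign (−1)^0·+1^-4·-1^1 = -1.
Ram(-10010, 910) = {11, 13}; no ℚ_11-point on the conic.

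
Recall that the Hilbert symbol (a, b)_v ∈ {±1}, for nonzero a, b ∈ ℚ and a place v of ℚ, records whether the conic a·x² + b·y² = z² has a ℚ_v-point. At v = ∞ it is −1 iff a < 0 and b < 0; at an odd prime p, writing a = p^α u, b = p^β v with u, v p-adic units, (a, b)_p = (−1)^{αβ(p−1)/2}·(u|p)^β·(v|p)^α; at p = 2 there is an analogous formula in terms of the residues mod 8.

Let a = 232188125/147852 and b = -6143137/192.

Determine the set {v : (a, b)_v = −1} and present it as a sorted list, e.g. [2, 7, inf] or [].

(a, b) ≡ (663, -51051) mod (ℚ^×)²; places V = {2, 3, 5, 7, 11, 13, 17, 19, 37, 41, ∞}.
(a,b)_13: α=1, u≡1; β=1, v≡4 (mod 13); (1|13)=+1, (4|13)=+1; sign (−1)^0·+1^1·+1^1 = +1.
(a,b)_∞: sgn(663)=+, sgn(-51051)=−, so +1.
(a,b)_11: α=0, u≡4; β=1, v≡5 (mod 11); (4|11)=+1, (5|11)=+1; sign (−1)^0·+1^1·+1^0 = +1.
(a,b)_37: α=-2, u≡28; β=0, v≡12 (mod 37); (28|37)=+1, (12|37)=+1; sign (−1)^0·+1^0·+1^-2 = +1.
(a,b)_17: α=1, u≡12; β=1, v≡5 (mod 17); (12|17)=-1, (5|17)=-1; sign (−1)^0·-1^1·-1^1 = +1.
(a,b)_7: α=0, u≡3; β=1, v≡2 (mod 7); (3|7)=-1, (2|7)=+1; sign (−1)^0·-1^1·+1^0 = -1.
(a,b)_19: α=0, u≡17; β=2, v≡13 (mod 19); (17|19)=+1, (13|19)=-1; sign (−1)^0·+1^2·-1^0 = +1.
(a,b)_3: α=-3, u≡2; β=-1, v≡2 (mod 3); (2|3)=-1, (2|3)=-1; sign (−1)^1·-1^-1·-1^-3 = -1.
(a,b)_41: α=2, u≡13; β=0, v≡24 (mod 41); (13|41)=-1, (24|41)=-1; sign (−1)^0·-1^0·-1^2 = +1.
(a,b)_5: α=4, u≡3; β=0, v≡4 (mod 5); (3|5)=-1, (4|5)=+1; sign (−1)^0·-1^0·+1^4 = +1.
(a,b)_2: α=-2, β=-6; u≡7, v≡5 (mod 8); ε(u)ε(v)=1·0, αω(v)=-2·1, βω(u)=-6·0; sum ≡ 0  ⇒  +1.
|Ram(663, -51051)| = 2, even; anisotropic at {3, 7}.

[3, 7]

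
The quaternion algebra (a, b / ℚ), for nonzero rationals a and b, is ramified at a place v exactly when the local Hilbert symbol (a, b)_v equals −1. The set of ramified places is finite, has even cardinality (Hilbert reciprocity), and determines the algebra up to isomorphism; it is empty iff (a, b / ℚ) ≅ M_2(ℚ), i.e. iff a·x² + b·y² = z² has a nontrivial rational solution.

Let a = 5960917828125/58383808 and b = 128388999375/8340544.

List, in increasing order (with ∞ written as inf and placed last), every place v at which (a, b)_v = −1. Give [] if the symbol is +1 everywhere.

Mod squares: a ≡ 203, b ≡ 2639. Check v ∈ {∞, 2, 3, 5, 7, 13, 19, 29, 31}.
v=2: v_2(a)=-6, v_2(b)=-6; units ≡ 3, 7 (mod 8); ε·ε+αω+βω = 1·1+-6·0+-6·1 ≡ 1  ⇒  (a,b)_2 = -1.
v=7: a=7^-1·(≡4), b=7^1·(≡6) mod 7; (4|7)=+1, (6|7)=-1; (−1)^{-1·1·3}·(+1)^1·(-1)^-1 = +1.
v=29: a=29^1·(≡20), b=29^1·(≡28) mod 29; (20|29)=+1, (28|29)=+1; (−1)^{1·1·14}·(+1)^1·(+1)^1 = +1.
v=31: a=31^2·(≡23), b=31^2·(≡9) mod 31; (23|31)=-1, (9|31)=+1; (−1)^{2·2·15}·(-1)^2·(+1)^2 = +1.
v=∞: 203 > 0 and 2639 > 0  ⇒  (a,b)_∞ = +1.
v=19: a=19^-4·(≡3), b=19^-4·(≡7) mod 19; (3|19)=-1, (7|19)=+1; (−1)^{-4·-4·9}·(-1)^-4·(+1)^-4 = +1.
v=3: a=3^4·(≡2), b=3^4·(≡2) mod 3; (2|3)=-1, (2|3)=-1; (−1)^{4·4·1}·(-1)^4·(-1)^4 = +1.
v=5: a=5^6·(≡2), b=5^4·(≡1) mod 5; (2|5)=-1, (1|5)=+1; (−1)^{6·4·2}·(-1)^4·(+1)^6 = +1.
v=13: a=13^2·(≡11), b=13^1·(≡7) mod 13; (11|13)=-1, (7|13)=-1; (−1)^{2·1·6}·(-1)^1·(-1)^2 = -1.
(203, 2639 / ℚ) ramifies at {2, 13}: a division algebra.

[2, 13]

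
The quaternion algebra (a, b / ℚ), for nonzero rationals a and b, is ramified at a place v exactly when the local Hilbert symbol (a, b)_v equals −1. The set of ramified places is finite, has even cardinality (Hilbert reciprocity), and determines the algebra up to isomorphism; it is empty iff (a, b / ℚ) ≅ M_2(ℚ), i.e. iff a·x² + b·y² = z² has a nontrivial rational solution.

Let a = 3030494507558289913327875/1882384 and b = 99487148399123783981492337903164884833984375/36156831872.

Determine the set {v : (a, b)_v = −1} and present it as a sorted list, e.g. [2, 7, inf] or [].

[31, 37]

Mod squares: a ≡ 2635, b ≡ 158286. Check v ∈ {∞, 2, 3, 5, 7, 13, 17, 23, 29, 31, 37}.
v=17: a=17^1·(≡15), b=17^2·(≡13) mod 17; (15|17)=+1, (13|17)=+1; (−1)^{1·2·8}·(+1)^2·(+1)^1 = +1.
v=2: v_2(a)=-4, v_2(b)=-7; units ≡ 3, 7 (mod 8); ε·ε+αω+βω = 1·1+-4·0+-7·1 ≡ 0  ⇒  (a,b)_2 = +1.
v=13: a=13^2·(≡12), b=13^4·(≡6) mod 13; (12|13)=+1, (6|13)=-1; (−1)^{2·4·6}·(+1)^4·(-1)^2 = +1.
v=37: a=37^2·(≡15), b=37^3·(≡15) mod 37; (15|37)=-1, (15|37)=-1; (−1)^{2·3·18}·(-1)^3·(-1)^2 = -1.
v=5: a=5^3·(≡2), b=5^10·(≡1) mod 5; (2|5)=-1, (1|5)=+1; (−1)^{3·10·2}·(-1)^10·(+1)^3 = +1.
v=7: a=7^-6·(≡5), b=7^-10·(≡2) mod 7; (5|7)=-1, (2|7)=+1; (−1)^{-6·-10·3}·(-1)^-10·(+1)^-6 = +1.
v=29: a=29^4·(≡28), b=29^8·(≡22) mod 29; (28|29)=+1, (22|29)=+1; (−1)^{4·8·14}·(+1)^8·(+1)^4 = +1.
v=23: a=23^2·(≡16), b=23^3·(≡11) mod 23; (16|23)=+1, (11|23)=-1; (−1)^{2·3·11}·(+1)^3·(-1)^2 = +1.
v=∞: 2635 > 0 and 158286 > 0  ⇒  (a,b)_∞ = +1.
v=3: a=3^12·(≡1), b=3^17·(≡1) mod 3; (1|3)=+1, (1|3)=+1; (−1)^{12·17·1}·(+1)^17·(+1)^12 = +1.
v=31: a=31^1·(≡17), b=31^1·(≡6) mod 31; (17|31)=-1, (6|31)=-1; (−1)^{1·1·15}·(-1)^1·(-1)^1 = -1.
(2635, 158286 / ℚ) ramifies at {31, 37}: a division algebra.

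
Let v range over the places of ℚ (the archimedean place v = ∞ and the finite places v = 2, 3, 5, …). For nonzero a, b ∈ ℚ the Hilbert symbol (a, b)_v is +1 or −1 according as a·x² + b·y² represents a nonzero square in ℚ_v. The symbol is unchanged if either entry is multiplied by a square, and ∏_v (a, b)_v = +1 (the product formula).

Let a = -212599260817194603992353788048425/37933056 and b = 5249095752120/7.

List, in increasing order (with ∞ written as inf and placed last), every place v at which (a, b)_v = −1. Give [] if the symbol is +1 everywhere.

[2, 5, 7, 11]

Mod squares: a ≡ -357, b ≡ 43890. Check v ∈ {∞, 2, 3, 5, 7, 11, 17, 19, 23, 37}.
v=∞: -357 < 0 and 43890 > 0  ⇒  (a,b)_∞ = +1.
v=19: a=19^4·(≡16), b=19^1·(≡9) mod 19; (16|19)=+1, (9|19)=+1; (−1)^{4·1·9}·(+1)^1·(+1)^4 = +1.
v=2: v_2(a)=-12, v_2(b)=3; units ≡ 3, 1 (mod 8); ε·ε+αω+βω = 1·0+-12·0+3·1 ≡ 1  ⇒  (a,b)_2 = -1.
v=23: a=23^6·(≡21), b=23^2·(≡6) mod 23; (21|23)=-1, (6|23)=+1; (−1)^{6·2·11}·(-1)^2·(+1)^6 = +1.
v=7: a=7^-3·(≡3), b=7^-1·(≡3) mod 7; (3|7)=-1, (3|7)=-1; (−1)^{-3·-1·3}·(-1)^-1·(-1)^-3 = -1.
v=17: a=17^5·(≡4), b=17^2·(≡8) mod 17; (4|17)=+1, (8|17)=+1; (−1)^{5·2·8}·(+1)^2·(+1)^5 = +1.
v=37: a=37^6·(≡5), b=37^2·(≡29) mod 37; (5|37)=-1, (29|37)=-1; (−1)^{6·2·18}·(-1)^2·(-1)^6 = +1.
v=5: a=5^2·(≡3), b=5^1·(≡2) mod 5; (3|5)=-1, (2|5)=-1; (−1)^{2·1·2}·(-1)^1·(-1)^2 = -1.
v=3: a=3^-3·(≡1), b=3^1·(≡2) mod 3; (1|3)=+1, (2|3)=-1; (−1)^{-3·1·1}·(+1)^1·(-1)^-3 = +1.
v=11: a=11^2·(≡10), b=11^1·(≡8) mod 11; (10|11)=-1, (8|11)=-1; (−1)^{2·1·5}·(-1)^1·(-1)^2 = -1.
(-357, 43890 / ℚ) ramifies at {2, 5, 7, 11}: a division algebra.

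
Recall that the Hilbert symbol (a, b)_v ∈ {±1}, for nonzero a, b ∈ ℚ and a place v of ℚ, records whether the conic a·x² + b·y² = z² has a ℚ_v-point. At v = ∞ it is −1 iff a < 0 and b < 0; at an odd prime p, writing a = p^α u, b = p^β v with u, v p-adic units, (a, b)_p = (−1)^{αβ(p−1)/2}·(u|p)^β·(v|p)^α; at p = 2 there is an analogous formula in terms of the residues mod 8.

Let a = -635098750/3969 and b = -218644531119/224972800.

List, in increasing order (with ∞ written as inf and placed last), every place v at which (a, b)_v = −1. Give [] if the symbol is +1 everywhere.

[2, 3, 19, inf]

Mod squares: a ≡ -8398, b ≡ -5187. Check v ∈ {∞, 2, 3, 5, 7, 11, 13, 17, 19}.
v=17: a=17^1·(≡1), b=17^4·(≡4) mod 17; (1|17)=+1, (4|17)=+1; (−1)^{1·4·8}·(+1)^4·(+1)^1 = +1.
v=13: a=13^1·(≡4), b=13^-3·(≡1) mod 13; (4|13)=+1, (1|13)=+1; (−1)^{1·-3·6}·(+1)^-3·(+1)^1 = +1.
v=19: a=19^1·(≡3), b=19^1·(≡13) mod 19; (3|19)=-1, (13|19)=-1; (−1)^{1·1·9}·(-1)^1·(-1)^1 = -1.
v=2: v_2(a)=1, v_2(b)=-12; units ≡ 1, 5 (mod 8); ε·ε+αω+βω = 0·0+1·1+-12·0 ≡ 1  ⇒  (a,b)_2 = -1.
v=3: a=3^-4·(≡2), b=3^9·(≡2) mod 3; (2|3)=-1, (2|3)=-1; (−1)^{-4·9·1}·(-1)^9·(-1)^-4 = -1.
v=∞: -8398 < 0 and -5187 < 0  ⇒  (a,b)_∞ = -1.
v=5: a=5^4·(≡3), b=5^-2·(≡3) mod 5; (3|5)=-1, (3|5)=-1; (−1)^{4·-2·2}·(-1)^-2·(-1)^4 = +1.
v=11: a=11^2·(≡6), b=11^0·(≡1) mod 11; (6|11)=-1, (1|11)=+1; (−1)^{2·0·5}·(-1)^0·(+1)^2 = +1.
v=7: a=7^-2·(≡2), b=7^1·(≡2) mod 7; (2|7)=+1, (2|7)=+1; (−1)^{-2·1·3}·(+1)^1·(+1)^-2 = +1.
Ram(-8398, -5187) = {2, 3, 19, ∞}; no ℚ_2-point on the conic.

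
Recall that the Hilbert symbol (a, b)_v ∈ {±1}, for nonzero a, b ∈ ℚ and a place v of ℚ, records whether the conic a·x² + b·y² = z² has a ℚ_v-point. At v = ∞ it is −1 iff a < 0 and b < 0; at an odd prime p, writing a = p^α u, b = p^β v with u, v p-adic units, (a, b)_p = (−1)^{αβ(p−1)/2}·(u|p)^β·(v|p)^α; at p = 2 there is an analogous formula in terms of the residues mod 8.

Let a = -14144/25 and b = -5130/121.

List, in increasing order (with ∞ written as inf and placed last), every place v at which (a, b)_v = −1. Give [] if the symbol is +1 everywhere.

Mod squares: a ≡ -221, b ≡ -570. Check v ∈ {∞, 2, 3, 5, 11, 13, 17, 19}.
v=∞: -221 < 0 and -570 < 0  ⇒  (a,b)_∞ = -1.
v=19: a=19^0·(≡5), b=19^1·(≡13) mod 19; (5|19)=+1, (13|19)=-1; (−1)^{0·1·9}·(+1)^1·(-1)^0 = +1.
v=3: a=3^0·(≡1), b=3^3·(≡2) mod 3; (1|3)=+1, (2|3)=-1; (−1)^{0·3·1}·(+1)^3·(-1)^0 = +1.
v=17: a=17^1·(≡15), b=17^0·(≡2) mod 17; (15|17)=+1, (2|17)=+1; (−1)^{1·0·8}·(+1)^0·(+1)^1 = +1.
v=2: v_2(a)=6, v_2(b)=1; units ≡ 3, 3 (mod 8); ε·ε+αω+βω = 1·1+6·1+1·1 ≡ 0  ⇒  (a,b)_2 = +1.
v=5: a=5^-2·(≡1), b=5^1·(≡4) mod 5; (1|5)=+1, (4|5)=+1; (−1)^{-2·1·2}·(+1)^1·(+1)^-2 = +1.
v=11: a=11^0·(≡8), b=11^-2·(≡7) mod 11; (8|11)=-1, (7|11)=-1; (−1)^{0·-2·5}·(-1)^-2·(-1)^0 = +1.
v=13: a=13^1·(≡9), b=13^0·(≡11) mod 13; (9|13)=+1, (11|13)=-1; (−1)^{1·0·6}·(+1)^0·(-1)^1 = -1.
Ram(-221, -570) = {13, ∞}; no ℚ_13-point on the conic.

[13, inf]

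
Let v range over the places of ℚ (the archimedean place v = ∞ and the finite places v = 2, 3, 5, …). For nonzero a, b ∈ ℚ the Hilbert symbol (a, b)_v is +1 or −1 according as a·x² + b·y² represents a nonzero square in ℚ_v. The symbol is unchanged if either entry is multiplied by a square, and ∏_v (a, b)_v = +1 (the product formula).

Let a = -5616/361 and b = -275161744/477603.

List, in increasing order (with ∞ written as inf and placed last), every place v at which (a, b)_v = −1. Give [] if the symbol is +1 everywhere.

[3, inf]

Mod squares: a ≡ -39, b ≡ -3. Check v ∈ {∞, 2, 3, 7, 11, 13, 19, 29}.
v=13: a=13^1·(≡1), b=13^2·(≡1) mod 13; (1|13)=+1, (1|13)=+1; (−1)^{1·2·6}·(+1)^2·(+1)^1 = +1.
v=11: a=11^0·(≡3), b=11^2·(≡2) mod 11; (3|11)=+1, (2|11)=-1; (−1)^{0·2·5}·(+1)^2·(-1)^0 = +1.
v=2: v_2(a)=4, v_2(b)=4; units ≡ 1, 5 (mod 8); ε·ε+αω+βω = 0·0+4·1+4·0 ≡ 0  ⇒  (a,b)_2 = +1.
v=19: a=19^-2·(≡8), b=19^-2·(≡11) mod 19; (8|19)=-1, (11|19)=+1; (−1)^{-2·-2·9}·(-1)^-2·(+1)^-2 = +1.
v=∞: -39 < 0 and -3 < 0  ⇒  (a,b)_∞ = -1.
v=3: a=3^3·(≡2), b=3^-3·(≡2) mod 3; (2|3)=-1, (2|3)=-1; (−1)^{3·-3·1}·(-1)^-3·(-1)^3 = -1.
v=7: a=7^0·(≡3), b=7^-2·(≡1) mod 7; (3|7)=-1, (1|7)=+1; (−1)^{0·-2·3}·(-1)^-2·(+1)^0 = +1.
v=29: a=29^0·(≡3), b=29^2·(≡26) mod 29; (3|29)=-1, (26|29)=-1; (−1)^{0·2·14}·(-1)^2·(-1)^0 = +1.
|Ram(-39, -3)| = 2, even; anisotropic at {3, ∞}.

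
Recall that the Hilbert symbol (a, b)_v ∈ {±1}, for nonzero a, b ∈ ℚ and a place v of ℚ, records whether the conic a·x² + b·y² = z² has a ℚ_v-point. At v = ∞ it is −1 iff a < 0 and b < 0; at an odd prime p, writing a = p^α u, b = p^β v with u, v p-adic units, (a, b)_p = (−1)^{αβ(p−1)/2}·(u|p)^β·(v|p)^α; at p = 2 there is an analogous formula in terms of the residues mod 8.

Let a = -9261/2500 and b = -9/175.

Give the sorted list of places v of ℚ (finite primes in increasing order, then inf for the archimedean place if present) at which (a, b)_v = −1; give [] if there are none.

Mod squares: a ≡ -21, b ≡ -7. Check v ∈ {∞, 2, 3, 5, 7}.
v=∞: -21 < 0 and -7 < 0  ⇒  (a,b)_∞ = -1.
v=2: v_2(a)=-2, v_2(b)=0; units ≡ 3, 1 (mod 8); ε·ε+αω+βω = 1·0+-2·0+0·1 ≡ 0  ⇒  (a,b)_2 = +1.
v=5: a=5^-4·(≡1), b=5^-2·(≡3) mod 5; (1|5)=+1, (3|5)=-1; (−1)^{-4·-2·2}·(+1)^-2·(-1)^-4 = +1.
v=7: a=7^3·(≡1), b=7^-1·(≡3) mod 7; (1|7)=+1, (3|7)=-1; (−1)^{3·-1·3}·(+1)^-1·(-1)^3 = +1.
v=3: a=3^3·(≡2), b=3^2·(≡2) mod 3; (2|3)=-1, (2|3)=-1; (−1)^{3·2·1}·(-1)^2·(-1)^3 = -1.
(-21, -7 / ℚ) ramifies at {3, ∞}: a division algebra.

[3, inf]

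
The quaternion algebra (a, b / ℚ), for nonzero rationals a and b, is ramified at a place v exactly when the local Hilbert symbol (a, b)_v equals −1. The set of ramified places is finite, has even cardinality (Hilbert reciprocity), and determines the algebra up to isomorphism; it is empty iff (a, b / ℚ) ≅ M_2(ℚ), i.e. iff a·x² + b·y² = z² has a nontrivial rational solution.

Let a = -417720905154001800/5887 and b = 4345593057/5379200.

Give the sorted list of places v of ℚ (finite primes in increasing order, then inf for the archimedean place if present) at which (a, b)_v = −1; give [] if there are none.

Mod squares: a ≡ -14, b ≡ 16354. Check v ∈ {∞, 2, 3, 5, 7, 13, 17, 23, 29, 37, 41}.
v=5: a=5^2·(≡4), b=5^-2·(≡4) mod 5; (4|5)=+1, (4|5)=+1; (−1)^{2·-2·2}·(+1)^-2·(+1)^2 = +1.
v=37: a=37^2·(≡22), b=37^1·(≡29) mod 37; (22|37)=-1, (29|37)=-1; (−1)^{2·1·18}·(-1)^1·(-1)^2 = -1.
v=41: a=41^0·(≡30), b=41^-2·(≡32) mod 41; (30|41)=-1, (32|41)=+1; (−1)^{0·-2·20}·(-1)^-2·(+1)^0 = +1.
v=13: a=13^2·(≡4), b=13^1·(≡12) mod 13; (4|13)=+1, (12|13)=+1; (−1)^{2·1·6}·(+1)^1·(+1)^2 = +1.
v=29: a=29^-2·(≡15), b=29^0·(≡19) mod 29; (15|29)=-1, (19|29)=-1; (−1)^{-2·0·14}·(-1)^0·(-1)^-2 = +1.
v=23: a=23^2·(≡9), b=23^0·(≡6) mod 23; (9|23)=+1, (6|23)=+1; (−1)^{2·0·11}·(+1)^0·(+1)^2 = +1.
v=∞: -14 < 0 and 16354 > 0  ⇒  (a,b)_∞ = +1.
v=3: a=3^10·(≡1), b=3^12·(≡1) mod 3; (1|3)=+1, (1|3)=+1; (−1)^{10·12·1}·(+1)^12·(+1)^10 = +1.
v=7: a=7^-1·(≡6), b=7^0·(≡1) mod 7; (6|7)=-1, (1|7)=+1; (−1)^{-1·0·3}·(-1)^0·(+1)^-1 = +1.
v=17: a=17^2·(≡14), b=17^1·(≡6) mod 17; (14|17)=-1, (6|17)=-1; (−1)^{2·1·8}·(-1)^1·(-1)^2 = -1.
v=2: v_2(a)=3, v_2(b)=-7; units ≡ 1, 1 (mod 8); ε·ε+αω+βω = 0·0+3·0+-7·0 ≡ 0  ⇒  (a,b)_2 = +1.
Ram(-14, 16354) = {17, 37}; no ℚ_17-point on the conic.

[17, 37]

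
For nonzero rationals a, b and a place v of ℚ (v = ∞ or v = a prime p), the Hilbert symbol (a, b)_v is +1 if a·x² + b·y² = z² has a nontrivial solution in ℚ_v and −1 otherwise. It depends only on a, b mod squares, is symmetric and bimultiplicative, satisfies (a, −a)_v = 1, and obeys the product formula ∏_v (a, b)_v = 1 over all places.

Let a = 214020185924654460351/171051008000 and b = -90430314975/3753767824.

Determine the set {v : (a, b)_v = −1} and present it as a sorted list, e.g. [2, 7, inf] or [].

Mod squares: a ≡ 31395, b ≡ -6279. Check v ∈ {∞, 2, 3, 5, 7, 11, 13, 17, 23, 53}.
v=53: a=53^0·(≡48), b=53^-2·(≡9) mod 53; (48|53)=-1, (9|53)=+1; (−1)^{0·-2·26}·(-1)^-2·(+1)^0 = +1.
v=23: a=23^3·(≡12), b=23^3·(≡3) mod 23; (12|23)=+1, (3|23)=+1; (−1)^{3·3·11}·(+1)^3·(+1)^3 = -1.
v=13: a=13^3·(≡10), b=13^1·(≡11) mod 13; (10|13)=+1, (11|13)=-1; (−1)^{3·1·6}·(+1)^1·(-1)^3 = -1.
v=∞: 31395 > 0 and -6279 < 0  ⇒  (a,b)_∞ = +1.
v=11: a=11^4·(≡9), b=11^2·(≡8) mod 11; (9|11)=+1, (8|11)=-1; (−1)^{4·2·5}·(+1)^2·(-1)^4 = +1.
v=5: a=5^-3·(≡4), b=5^2·(≡4) mod 5; (4|5)=+1, (4|5)=+1; (−1)^{-3·2·2}·(+1)^2·(+1)^-3 = +1.
v=17: a=17^-4·(≡1), b=17^-4·(≡7) mod 17; (1|17)=+1, (7|17)=-1; (−1)^{-4·-4·8}·(+1)^-4·(-1)^-4 = +1.
v=3: a=3^13·(≡1), b=3^3·(≡1) mod 3; (1|3)=+1, (1|3)=+1; (−1)^{13·3·1}·(+1)^3·(+1)^13 = -1.
v=7: a=7^3·(≡6), b=7^1·(≡3) mod 7; (6|7)=-1, (3|7)=-1; (−1)^{3·1·3}·(-1)^1·(-1)^3 = -1.
v=2: v_2(a)=-14, v_2(b)=-4; units ≡ 3, 1 (mod 8); ε·ε+αω+βω = 1·0+-14·0+-4·1 ≡ 0  ⇒  (a,b)_2 = +1.
Ram(31395, -6279) = {3, 7, 13, 23}; no ℚ_3-point on the conic.

[3, 7, 13, 23]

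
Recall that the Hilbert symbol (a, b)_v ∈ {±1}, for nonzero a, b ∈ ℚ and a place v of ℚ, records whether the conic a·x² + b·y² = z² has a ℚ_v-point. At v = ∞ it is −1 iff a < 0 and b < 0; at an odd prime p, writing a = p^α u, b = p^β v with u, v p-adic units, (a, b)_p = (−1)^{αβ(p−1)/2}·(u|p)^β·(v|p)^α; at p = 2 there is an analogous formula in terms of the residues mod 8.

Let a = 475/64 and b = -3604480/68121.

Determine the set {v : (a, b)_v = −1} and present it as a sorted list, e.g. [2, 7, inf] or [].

[11, 19]

(a, b) ≡ (19, -55) mod (ℚ^×)²; places V = {2, 3, 5, 11, 19, 29, ∞}.
(a,b)_19: α=1, u≡9; β=0, v≡8 (mod 19); (9|19)=+1, (8|19)=-1; sign (−1)^0·+1^0·-1^1 = -1.
(a,b)_3: α=0, u≡1; β=-4, v≡2 (mod 3); (1|3)=+1, (2|3)=-1; sign (−1)^0·+1^-4·-1^0 = +1.
(a,b)_11: α=0, u≡10; β=1, v≡6 (mod 11); (10|11)=-1, (6|11)=-1; sign (−1)^0·-1^1·-1^0 = -1.
(a,b)_∞: sgn(19)=+, sgn(-55)=−, so +1.
(a,b)_5: α=2, u≡1; β=1, v≡4 (mod 5); (1|5)=+1, (4|5)=+1; sign (−1)^0·+1^1·+1^2 = +1.
(a,b)_29: α=0, u≡26; β=-2, v≡2 (mod 29); (26|29)=-1, (2|29)=-1; sign (−1)^0·-1^-2·-1^0 = +1.
(a,b)_2: α=-6, β=16; u≡3, v≡1 (mod 8); ε(u)ε(v)=1·0, αω(v)=-6·0, βω(u)=16·1; sum ≡ 0  ⇒  +1.
(19, -55 / ℚ) ramifies at {11, 19}: a division algebra.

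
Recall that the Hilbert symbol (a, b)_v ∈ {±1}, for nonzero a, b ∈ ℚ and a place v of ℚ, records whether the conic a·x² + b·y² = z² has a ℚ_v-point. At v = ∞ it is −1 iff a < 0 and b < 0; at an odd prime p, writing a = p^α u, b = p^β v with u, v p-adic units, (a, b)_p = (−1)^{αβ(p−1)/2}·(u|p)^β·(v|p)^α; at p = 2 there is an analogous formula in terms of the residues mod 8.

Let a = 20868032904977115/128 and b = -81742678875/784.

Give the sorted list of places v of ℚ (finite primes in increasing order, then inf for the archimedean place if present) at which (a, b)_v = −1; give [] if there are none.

Mod squares: a ≡ 3840470, b ≡ -498355. Check v ∈ {∞, 2, 3, 5, 7, 11, 13, 17, 19, 29, 41}.
v=3: a=3^12·(≡2), b=3^8·(≡2) mod 3; (2|3)=-1, (2|3)=-1; (−1)^{12·8·1}·(-1)^8·(-1)^12 = +1.
v=2: v_2(a)=-7, v_2(b)=-4; units ≡ 3, 5 (mod 8); ε·ε+αω+βω = 1·0+-7·1+-4·1 ≡ 1  ⇒  (a,b)_2 = -1.
v=7: a=7^0·(≡2), b=7^-2·(≡5) mod 7; (2|7)=+1, (5|7)=-1; (−1)^{0·-2·3}·(+1)^-2·(-1)^0 = +1.
v=17: a=17^1·(≡7), b=17^1·(≡11) mod 17; (7|17)=-1, (11|17)=-1; (−1)^{1·1·8}·(-1)^1·(-1)^1 = +1.
v=19: a=19^1·(≡13), b=19^0·(≡13) mod 19; (13|19)=-1, (13|19)=-1; (−1)^{1·0·9}·(-1)^0·(-1)^1 = -1.
v=29: a=29^1·(≡4), b=29^0·(≡10) mod 29; (4|29)=+1, (10|29)=-1; (−1)^{1·0·14}·(+1)^0·(-1)^1 = -1.
v=13: a=13^2·(≡3), b=13^1·(≡2) mod 13; (3|13)=+1, (2|13)=-1; (−1)^{2·1·6}·(+1)^1·(-1)^2 = +1.
v=∞: 3840470 > 0 and -498355 < 0  ⇒  (a,b)_∞ = +1.
v=11: a=11^2·(≡7), b=11^1·(≡9) mod 11; (7|11)=-1, (9|11)=+1; (−1)^{2·1·5}·(-1)^1·(+1)^2 = -1.
v=41: a=41^1·(≡26), b=41^1·(≡28) mod 41; (26|41)=-1, (28|41)=-1; (−1)^{1·1·20}·(-1)^1·(-1)^1 = +1.
v=5: a=5^1·(≡1), b=5^3·(≡1) mod 5; (1|5)=+1, (1|5)=+1; (−1)^{1·3·2}·(+1)^3·(+1)^1 = +1.
Ram(3840470, -498355) = {2, 11, 19, 29}; no ℚ_2-point on the conic.

[2, 11, 19, 29]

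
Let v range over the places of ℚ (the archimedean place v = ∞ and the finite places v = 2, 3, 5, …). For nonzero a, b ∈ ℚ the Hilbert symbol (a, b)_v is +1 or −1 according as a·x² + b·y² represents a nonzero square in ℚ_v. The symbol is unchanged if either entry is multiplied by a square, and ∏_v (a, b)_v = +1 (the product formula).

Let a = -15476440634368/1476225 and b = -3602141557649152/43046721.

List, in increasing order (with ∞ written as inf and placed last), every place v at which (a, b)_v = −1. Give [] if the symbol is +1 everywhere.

[53, inf]

Mod squares: a ≡ -17437, b ≡ -331303. Check v ∈ {∞, 2, 3, 5, 7, 19, 47, 53}.
v=3: a=3^-10·(≡2), b=3^-16·(≡2) mod 3; (2|3)=-1, (2|3)=-1; (−1)^{-10·-16·1}·(-1)^-16·(-1)^-10 = +1.
v=5: a=5^-2·(≡3), b=5^0·(≡3) mod 5; (3|5)=-1, (3|5)=-1; (−1)^{-2·0·2}·(-1)^0·(-1)^-2 = +1.
v=2: v_2(a)=10, v_2(b)=8; units ≡ 3, 1 (mod 8); ε·ε+αω+βω = 1·0+10·0+8·1 ≡ 0  ⇒  (a,b)_2 = +1.
v=19: a=19^2·(≡6), b=19^3·(≡6) mod 19; (6|19)=+1, (6|19)=+1; (−1)^{2·3·9}·(+1)^3·(+1)^2 = +1.
v=47: a=47^1·(≡43), b=47^1·(≡27) mod 47; (43|47)=-1, (27|47)=+1; (−1)^{1·1·23}·(-1)^1·(+1)^1 = +1.
v=7: a=7^5·(≡4), b=7^7·(≡6) mod 7; (4|7)=+1, (6|7)=-1; (−1)^{5·7·3}·(+1)^7·(-1)^5 = +1.
v=∞: -17437 < 0 and -331303 < 0  ⇒  (a,b)_∞ = -1.
v=53: a=53^1·(≡15), b=53^1·(≡14) mod 53; (15|53)=+1, (14|53)=-1; (−1)^{1·1·26}·(+1)^1·(-1)^1 = -1.
(-17437, -331303 / ℚ) ramifies at {53, ∞}: a division algebra.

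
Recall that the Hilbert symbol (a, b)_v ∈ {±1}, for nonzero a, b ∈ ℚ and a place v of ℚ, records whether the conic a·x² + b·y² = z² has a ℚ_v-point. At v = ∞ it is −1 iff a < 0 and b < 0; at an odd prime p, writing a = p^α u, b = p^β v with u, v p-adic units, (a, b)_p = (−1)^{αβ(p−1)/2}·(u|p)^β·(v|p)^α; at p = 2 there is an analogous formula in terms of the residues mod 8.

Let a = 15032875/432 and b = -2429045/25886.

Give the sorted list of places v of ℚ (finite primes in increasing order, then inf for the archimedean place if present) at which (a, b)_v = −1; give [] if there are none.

[3, 7, 11, 13]

(a, b) ≡ (2145, -70) mod (ℚ^×)²; places V = {2, 3, 5, 7, 11, 13, 17, 29, 41, 43, ∞}.
(a,b)_3: α=-3, u≡1; β=0, v≡2 (mod 3); (1|3)=+1, (2|3)=-1; sign (−1)^0·+1^0·-1^-3 = -1.
(a,b)_17: α=0, u≡14; β=2, v≡15 (mod 17); (14|17)=-1, (15|17)=+1; sign (−1)^0·-1^2·+1^0 = +1.
(a,b)_13: α=1, u≡4; β=0, v≡6 (mod 13); (4|13)=+1, (6|13)=-1; sign (−1)^0·+1^0·-1^1 = -1.
(a,b)_41: α=0, u≡27; β=2, v≡13 (mod 41); (27|41)=-1, (13|41)=-1; sign (−1)^0·-1^2·-1^0 = +1.
(a,b)_11: α=1, u≡6; β=0, v≡10 (mod 11); (6|11)=-1, (10|11)=-1; sign (−1)^0·-1^0·-1^1 = -1.
(a,b)_5: α=3, u≡4; β=1, v≡1 (mod 5); (4|5)=+1, (1|5)=+1; sign (−1)^0·+1^1·+1^3 = +1.
(a,b)_29: α=2, u≡6; β=0, v≡11 (mod 29); (6|29)=+1, (11|29)=-1; sign (−1)^0·+1^0·-1^2 = +1.
(a,b)_43: α=0, u≡16; β=-2, v≡11 (mod 43); (16|43)=+1, (11|43)=+1; sign (−1)^0·+1^-2·+1^0 = +1.
(a,b)_∞: sgn(2145)=+, sgn(-70)=−, so +1.
(a,b)_2: α=-4, β=-1; u≡1, v≡5 (mod 8); ε(u)ε(v)=0·0, αω(v)=-4·1, βω(u)=-1·0; sum ≡ 0  ⇒  +1.
(a,b)_7: α=0, u≡5; β=-1, v≡2 (mod 7); (5|7)=-1, (2|7)=+1; sign (−1)^0·-1^-1·+1^0 = -1.
Ram(2145, -70) = {3, 7, 11, 13}; no ℚ_3-point on the conic.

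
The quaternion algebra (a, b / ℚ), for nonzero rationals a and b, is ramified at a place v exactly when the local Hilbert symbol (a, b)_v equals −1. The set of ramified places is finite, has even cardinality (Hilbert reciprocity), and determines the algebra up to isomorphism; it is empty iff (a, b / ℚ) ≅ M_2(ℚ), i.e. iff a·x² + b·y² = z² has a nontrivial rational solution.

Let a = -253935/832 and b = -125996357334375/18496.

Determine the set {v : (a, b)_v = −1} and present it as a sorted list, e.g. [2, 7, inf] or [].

[3, 5, 13, inf]

(a, b) ≡ (-40755, -3135) mod (ℚ^×)²; places V = {2, 3, 5, 11, 13, 17, 19, ∞}.
(a,b)_2: α=-6, β=-6; u≡5, v≡1 (mod 8); ε(u)ε(v)=0·0, αω(v)=-6·0, βω(u)=-6·1; sum ≡ 0  ⇒  +1.
(a,b)_13: α=-1, u≡6; β=0, v≡7 (mod 13); (6|13)=-1, (7|13)=-1; sign (−1)^0·-1^0·-1^-1 = -1.
(a,b)_17: α=0, u≡6; β=-2, v≡12 (mod 17); (6|17)=-1, (12|17)=-1; sign (−1)^0·-1^-2·-1^0 = +1.
(a,b)_3: α=5, u≡2; β=13, v≡2 (mod 3); (2|3)=-1, (2|3)=-1; sign (−1)^1·-1^13·-1^5 = -1.
(a,b)_∞: sgn(-40755)=−, sgn(-3135)=−, so -1.
(a,b)_19: α=1, u≡2; β=1, v≡5 (mod 19); (2|19)=-1, (5|19)=+1; sign (−1)^1·-1^1·+1^1 = +1.
(a,b)_5: α=1, u≡4; β=5, v≡3 (mod 5); (4|5)=+1, (3|5)=-1; sign (−1)^0·+1^5·-1^1 = -1.
(a,b)_11: α=1, u≡10; β=3, v≡3 (mod 11); (10|11)=-1, (3|11)=+1; sign (−1)^1·-1^3·+1^1 = +1.
Ram(-40755, -3135) = {3, 5, 13, ∞}; no ℚ_3-point on the conic.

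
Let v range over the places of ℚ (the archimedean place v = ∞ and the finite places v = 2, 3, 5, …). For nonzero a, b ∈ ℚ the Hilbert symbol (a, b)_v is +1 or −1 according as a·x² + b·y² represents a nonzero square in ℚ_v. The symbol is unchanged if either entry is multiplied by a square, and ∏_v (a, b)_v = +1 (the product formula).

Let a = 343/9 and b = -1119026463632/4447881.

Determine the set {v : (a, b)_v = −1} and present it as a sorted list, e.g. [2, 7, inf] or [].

(a, b) ≡ (7, -17) mod (ℚ^×)²; places V = {2, 3, 7, 11, 17, 19, 37, ∞}.
(a,b)_2: α=0, β=4; u≡7, v≡7 (mod 8); ε(u)ε(v)=1·1, αω(v)=0·0, βω(u)=4·0; sum ≡ 1  ⇒  -1.
(a,b)_19: α=0, u≡17; β=-2, v≡13 (mod 19); (17|19)=+1, (13|19)=-1; sign (−1)^0·+1^-2·-1^0 = +1.
(a,b)_3: α=-2, u≡1; β=-2, v≡1 (mod 3); (1|3)=+1, (1|3)=+1; sign (−1)^0·+1^-2·+1^-2 = +1.
(a,b)_11: α=0, u≡10; β=2, v≡4 (mod 11); (10|11)=-1, (4|11)=+1; sign (−1)^0·-1^2·+1^0 = +1.
(a,b)_∞: sgn(7)=+, sgn(-17)=−, so +1.
(a,b)_37: α=0, u≡34; β=-2, v≡24 (mod 37); (34|37)=+1, (24|37)=-1; sign (−1)^0·+1^-2·-1^0 = +1.
(a,b)_7: α=3, u≡4; β=6, v≡1 (mod 7); (4|7)=+1, (1|7)=+1; sign (−1)^0·+1^6·+1^3 = +1.
(a,b)_17: α=0, u≡6; β=3, v≡1 (mod 17); (6|17)=-1, (1|17)=+1; sign (−1)^0·-1^3·+1^0 = -1.
|Ram(7, -17)| = 2, even; anisotropic at {2, 17}.

[2, 17]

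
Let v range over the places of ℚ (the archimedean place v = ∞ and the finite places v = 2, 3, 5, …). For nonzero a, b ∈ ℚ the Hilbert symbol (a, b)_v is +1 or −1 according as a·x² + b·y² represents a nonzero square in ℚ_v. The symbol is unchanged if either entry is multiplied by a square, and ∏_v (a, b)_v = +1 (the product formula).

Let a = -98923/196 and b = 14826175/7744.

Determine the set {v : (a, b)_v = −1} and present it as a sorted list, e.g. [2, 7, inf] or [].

[13, 19]

Mod squares: a ≡ -187, b ≡ 247. Check v ∈ {∞, 2, 5, 7, 11, 13, 17, 19, 23}.
v=∞: -187 < 0 and 247 > 0  ⇒  (a,b)_∞ = +1.
v=13: a=13^0·(≡7), b=13^1·(≡7) mod 13; (7|13)=-1, (7|13)=-1; (−1)^{0·1·6}·(-1)^1·(-1)^0 = -1.
v=7: a=7^-2·(≡2), b=7^4·(≡4) mod 7; (2|7)=+1, (4|7)=+1; (−1)^{-2·4·3}·(+1)^4·(+1)^-2 = +1.
v=17: a=17^1·(≡7), b=17^0·(≡15) mod 17; (7|17)=-1, (15|17)=+1; (−1)^{1·0·8}·(-1)^0·(+1)^1 = +1.
v=23: a=23^2·(≡17), b=23^0·(≡22) mod 23; (17|23)=-1, (22|23)=-1; (−1)^{2·0·11}·(-1)^0·(-1)^2 = +1.
v=5: a=5^0·(≡2), b=5^2·(≡3) mod 5; (2|5)=-1, (3|5)=-1; (−1)^{0·2·2}·(-1)^2·(-1)^0 = +1.
v=2: v_2(a)=-2, v_2(b)=-6; units ≡ 5, 7 (mod 8); ε·ε+αω+βω = 0·1+-2·0+-6·1 ≡ 0  ⇒  (a,b)_2 = +1.
v=19: a=19^0·(≡8), b=19^1·(≡3) mod 19; (8|19)=-1, (3|19)=-1; (−1)^{0·1·9}·(-1)^1·(-1)^0 = -1.
v=11: a=11^1·(≡3), b=11^-2·(≡5) mod 11; (3|11)=+1, (5|11)=+1; (−1)^{1·-2·5}·(+1)^-2·(+1)^1 = +1.
Ram(-187, 247) = {13, 19}; no ℚ_13-point on the conic.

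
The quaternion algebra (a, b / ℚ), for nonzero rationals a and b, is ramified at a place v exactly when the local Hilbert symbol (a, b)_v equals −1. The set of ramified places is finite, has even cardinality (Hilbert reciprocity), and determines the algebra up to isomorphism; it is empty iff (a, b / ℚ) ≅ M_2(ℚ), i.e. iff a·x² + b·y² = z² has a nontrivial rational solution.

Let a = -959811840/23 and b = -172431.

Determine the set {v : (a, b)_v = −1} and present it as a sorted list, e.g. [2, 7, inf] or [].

(a, b) ≡ (-56695, -391) mod (ℚ^×)²; places V = {2, 3, 5, 7, 13, 17, 23, 29, ∞}.
(a,b)_29: α=1, u≡12; β=0, v≡3 (mod 29); (12|29)=-1, (3|29)=-1; sign (−1)^0·-1^0·-1^1 = -1.
(a,b)_23: α=-1, u≡10; β=1, v≡1 (mod 23); (10|23)=-1, (1|23)=+1; sign (−1)^1·-1^1·+1^-1 = +1.
(a,b)_17: α=1, u≡5; β=1, v≡6 (mod 17); (5|17)=-1, (6|17)=-1; sign (−1)^0·-1^1·-1^1 = +1.
(a,b)_2: α=8, β=0; u≡1, v≡1 (mod 8); ε(u)ε(v)=0·0, αω(v)=8·0, βω(u)=0·0; sum ≡ 0  ⇒  +1.
(a,b)_13: α=2, u≡8; β=0, v≡1 (mod 13); (8|13)=-1, (1|13)=+1; sign (−1)^0·-1^0·+1^2 = +1.
(a,b)_∞: sgn(-56695)=−, sgn(-391)=−, so -1.
(a,b)_3: α=2, u≡2; β=2, v≡2 (mod 3); (2|3)=-1, (2|3)=-1; sign (−1)^0·-1^2·-1^2 = +1.
(a,b)_5: α=1, u≡4; β=0, v≡4 (mod 5); (4|5)=+1, (4|5)=+1; sign (−1)^0·+1^0·+1^1 = +1.
(a,b)_7: α=0, u≡3; β=2, v≡2 (mod 7); (3|7)=-1, (2|7)=+1; sign (−1)^0·-1^2·+1^0 = +1.
(-56695, -391 / ℚ) ramifies at {29, ∞}: a division algebra.

[29, inf]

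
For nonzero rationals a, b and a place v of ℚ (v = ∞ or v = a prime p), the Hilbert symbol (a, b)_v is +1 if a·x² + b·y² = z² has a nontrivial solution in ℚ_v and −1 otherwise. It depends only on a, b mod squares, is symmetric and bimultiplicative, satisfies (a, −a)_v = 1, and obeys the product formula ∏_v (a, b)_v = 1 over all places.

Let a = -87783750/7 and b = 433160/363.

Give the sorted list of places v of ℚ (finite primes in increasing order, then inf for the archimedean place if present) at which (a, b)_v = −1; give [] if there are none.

(a, b) ≡ (-42, 6630) mod (ℚ^×)²; places V = {2, 3, 5, 7, 11, 13, 17, ∞}.
(a,b)_17: α=2, u≡13; β=1, v≡8 (mod 17); (13|17)=+1, (8|17)=+1; sign (−1)^0·+1^1·+1^2 = +1.
(a,b)_3: α=5, u≡1; β=-1, v≡2 (mod 3); (1|3)=+1, (2|3)=-1; sign (−1)^1·+1^-1·-1^5 = +1.
(a,b)_7: α=-1, u≡2; β=2, v≡1 (mod 7); (2|7)=+1, (1|7)=+1; sign (−1)^0·+1^2·+1^-1 = +1.
(a,b)_5: α=4, u≡3; β=1, v≡4 (mod 5); (3|5)=-1, (4|5)=+1; sign (−1)^0·-1^1·+1^4 = -1.
(a,b)_2: α=1, β=3; u≡3, v≡3 (mod 8); ε(u)ε(v)=1·1, αω(v)=1·1, βω(u)=3·1; sum ≡ 1  ⇒  -1.
(a,b)_13: α=0, u≡9; β=1, v≡12 (mod 13); (9|13)=+1, (12|13)=+1; sign (−1)^0·+1^1·+1^0 = +1.
(a,b)_11: α=0, u≡8; β=-2, v≡8 (mod 11); (8|11)=-1, (8|11)=-1; sign (−1)^0·-1^-2·-1^0 = +1.
(a,b)_∞: sgn(-42)=−, sgn(6630)=+, so +1.
|Ram(-42, 6630)| = 2, even; anisotropic at {2, 5}.

[2, 5]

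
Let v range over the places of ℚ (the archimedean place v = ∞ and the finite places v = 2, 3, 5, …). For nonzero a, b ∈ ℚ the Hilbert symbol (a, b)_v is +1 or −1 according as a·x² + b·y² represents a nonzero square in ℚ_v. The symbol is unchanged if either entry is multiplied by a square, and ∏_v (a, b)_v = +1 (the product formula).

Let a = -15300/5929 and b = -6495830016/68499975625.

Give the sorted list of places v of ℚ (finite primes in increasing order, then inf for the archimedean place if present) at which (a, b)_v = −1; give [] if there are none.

(a, b) ≡ (-17, -2346) mod (ℚ^×)²; places V = {2, 3, 5, 7, 11, 13, 17, 19, 23, 29, ∞}.
(a,b)_23: α=0, u≡1; β=1, v≡13 (mod 23); (1|23)=+1, (13|23)=+1; sign (−1)^0·+1^1·+1^0 = +1.
(a,b)_7: α=-2, u≡1; β=0, v≡6 (mod 7); (1|7)=+1, (6|7)=-1; sign (−1)^0·+1^0·-1^-2 = +1.
(a,b)_∞: sgn(-17)=−, sgn(-2346)=−, so -1.
(a,b)_11: α=-2, u≡9; β=0, v≡7 (mod 11); (9|11)=+1, (7|11)=-1; sign (−1)^0·+1^0·-1^-2 = +1.
(a,b)_5: α=2, u≡2; β=-4, v≡4 (mod 5); (2|5)=-1, (4|5)=+1; sign (−1)^0·-1^-4·+1^2 = +1.
(a,b)_17: α=1, u≡4; β=1, v≡4 (mod 17); (4|17)=+1, (4|17)=+1; sign (−1)^0·+1^1·+1^1 = +1.
(a,b)_19: α=0, u≡14; β=-4, v≡12 (mod 19); (14|19)=-1, (12|19)=-1; sign (−1)^0·-1^-4·-1^0 = +1.
(a,b)_2: α=2, β=15; u≡7, v≡3 (mod 8); ε(u)ε(v)=1·1, αω(v)=2·1, βω(u)=15·0; sum ≡ 1  ⇒  -1.
(a,b)_3: α=2, u≡1; β=1, v≡1 (mod 3); (1|3)=+1, (1|3)=+1; sign (−1)^0·+1^1·+1^2 = +1.
(a,b)_13: α=0, u≡1; β=2, v≡5 (mod 13); (1|13)=+1, (5|13)=-1; sign (−1)^0·+1^2·-1^0 = +1.
(a,b)_29: α=0, u≡21; β=-2, v≡27 (mod 29); (21|29)=-1, (27|29)=-1; sign (−1)^0·-1^-2·-1^0 = +1.
|Ram(-17, -2346)| = 2, even; anisotropic at {2, ∞}.

[2, inf]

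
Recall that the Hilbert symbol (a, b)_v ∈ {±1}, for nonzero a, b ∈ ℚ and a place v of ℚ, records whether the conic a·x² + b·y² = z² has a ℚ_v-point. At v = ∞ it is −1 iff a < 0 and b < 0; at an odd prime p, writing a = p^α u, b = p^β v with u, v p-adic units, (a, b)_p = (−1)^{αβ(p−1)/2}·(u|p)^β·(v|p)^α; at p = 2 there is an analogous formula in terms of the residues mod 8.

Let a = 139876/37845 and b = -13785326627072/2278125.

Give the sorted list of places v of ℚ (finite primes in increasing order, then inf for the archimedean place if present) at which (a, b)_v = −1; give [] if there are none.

Mod squares: a ≡ 5, b ≡ -6163885. Check v ∈ {∞, 2, 3, 5, 7, 11, 13, 17, 19, 23, 29, 31}.
v=5: a=5^-1·(≡4), b=5^-5·(≡2) mod 5; (4|5)=+1, (2|5)=-1; (−1)^{-1·-5·2}·(+1)^-5·(-1)^-1 = -1.
v=17: a=17^2·(≡14), b=17^0·(≡16) mod 17; (14|17)=-1, (16|17)=+1; (−1)^{2·0·8}·(-1)^0·(+1)^2 = +1.
v=23: a=23^0·(≡22), b=23^1·(≡8) mod 23; (22|23)=-1, (8|23)=+1; (−1)^{0·1·11}·(-1)^1·(+1)^0 = -1.
v=3: a=3^-2·(≡2), b=3^-6·(≡2) mod 3; (2|3)=-1, (2|3)=-1; (−1)^{-2·-6·1}·(-1)^-6·(-1)^-2 = +1.
v=19: a=19^0·(≡7), b=19^3·(≡2) mod 19; (7|19)=+1, (2|19)=-1; (−1)^{0·3·9}·(+1)^3·(-1)^0 = +1.
v=13: a=13^0·(≡11), b=13^1·(≡3) mod 13; (11|13)=-1, (3|13)=+1; (−1)^{0·1·6}·(-1)^1·(+1)^0 = -1.
v=29: a=29^-2·(≡6), b=29^0·(≡9) mod 29; (6|29)=+1, (9|29)=+1; (−1)^{-2·0·14}·(+1)^0·(+1)^-2 = +1.
v=∞: 5 > 0 and -6163885 < 0  ⇒  (a,b)_∞ = +1.
v=11: a=11^2·(≡9), b=11^2·(≡3) mod 11; (9|11)=+1, (3|11)=+1; (−1)^{2·2·5}·(+1)^2·(+1)^2 = +1.
v=31: a=31^0·(≡20), b=31^1·(≡30) mod 31; (20|31)=+1, (30|31)=-1; (−1)^{0·1·15}·(+1)^1·(-1)^0 = +1.
v=7: a=7^0·(≡3), b=7^1·(≡5) mod 7; (3|7)=-1, (5|7)=-1; (−1)^{0·1·3}·(-1)^1·(-1)^0 = -1.
v=2: v_2(a)=2, v_2(b)=8; units ≡ 5, 3 (mod 8); ε·ε+αω+βω = 0·1+2·1+8·1 ≡ 0  ⇒  (a,b)_2 = +1.
(5, -6163885 / ℚ) ramifies at {5, 7, 13, 23}: a division algebra.

[5, 7, 13, 23]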